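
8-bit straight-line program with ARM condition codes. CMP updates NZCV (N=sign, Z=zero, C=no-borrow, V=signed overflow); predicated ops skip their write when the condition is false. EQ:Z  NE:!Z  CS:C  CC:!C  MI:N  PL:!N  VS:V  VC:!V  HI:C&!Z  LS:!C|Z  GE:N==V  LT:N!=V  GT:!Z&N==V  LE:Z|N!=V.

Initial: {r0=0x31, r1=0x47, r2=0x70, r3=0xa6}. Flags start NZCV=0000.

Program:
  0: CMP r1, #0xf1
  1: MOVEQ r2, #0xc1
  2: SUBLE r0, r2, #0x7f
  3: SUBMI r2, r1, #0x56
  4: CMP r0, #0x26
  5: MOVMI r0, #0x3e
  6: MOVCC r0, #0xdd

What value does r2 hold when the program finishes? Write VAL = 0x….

VAL = 0x70

0: ✓ CMP  NZCV=0000
1: · MOVEQ
2: · SUBLE
3: · SUBMI
4: ✓ CMP  NZCV=0010
5: · MOVMI
6: · MOVCC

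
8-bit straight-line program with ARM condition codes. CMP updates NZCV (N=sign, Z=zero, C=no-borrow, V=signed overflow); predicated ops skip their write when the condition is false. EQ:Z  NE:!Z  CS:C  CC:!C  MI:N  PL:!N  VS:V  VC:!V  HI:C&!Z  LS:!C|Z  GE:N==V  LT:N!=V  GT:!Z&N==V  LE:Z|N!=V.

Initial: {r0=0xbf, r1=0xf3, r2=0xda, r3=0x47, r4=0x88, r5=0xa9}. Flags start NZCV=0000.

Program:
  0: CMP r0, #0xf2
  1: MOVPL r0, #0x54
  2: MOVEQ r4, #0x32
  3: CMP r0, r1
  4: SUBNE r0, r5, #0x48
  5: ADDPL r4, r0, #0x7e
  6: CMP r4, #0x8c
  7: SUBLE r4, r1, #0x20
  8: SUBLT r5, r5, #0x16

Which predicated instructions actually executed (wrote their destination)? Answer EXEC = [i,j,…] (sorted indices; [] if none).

EXEC = [4,7,8]

0: ✓ CMP  NZCV=1000
1: · MOVPL
2: · MOVEQ
3: ✓ CMP  NZCV=1000
4: ✓ SUBNE  r0←0x61
5: · ADDPL
6: ✓ CMP  NZCV=1000
7: ✓ SUBLE  r4←0xd3
8: ✓ SUBLT  r5←0x93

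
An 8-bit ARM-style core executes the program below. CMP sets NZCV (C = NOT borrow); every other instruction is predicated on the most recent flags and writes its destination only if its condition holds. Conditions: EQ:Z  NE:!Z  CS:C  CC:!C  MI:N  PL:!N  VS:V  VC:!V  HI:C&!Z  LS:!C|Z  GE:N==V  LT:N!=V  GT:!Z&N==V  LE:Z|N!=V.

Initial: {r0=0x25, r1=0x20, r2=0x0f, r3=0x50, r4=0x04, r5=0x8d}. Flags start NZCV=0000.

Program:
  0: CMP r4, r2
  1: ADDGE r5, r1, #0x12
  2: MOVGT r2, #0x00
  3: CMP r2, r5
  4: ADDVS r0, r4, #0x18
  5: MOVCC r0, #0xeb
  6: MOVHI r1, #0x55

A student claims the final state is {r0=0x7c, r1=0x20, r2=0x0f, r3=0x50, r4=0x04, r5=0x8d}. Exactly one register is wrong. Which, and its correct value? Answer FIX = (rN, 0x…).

[0] flags=1000 → (cmp)
[1] flags=1000 GE?F → skip
[2] flags=1000 GT?F → skip
[3] flags=1001 → (cmp)
[4] flags=1001 VS?T → r0=0x1c
[5] flags=1001 CC?T → r0=0xeb
[6] flags=1001 HI?F → skip

FIX = (r0, 0xeb)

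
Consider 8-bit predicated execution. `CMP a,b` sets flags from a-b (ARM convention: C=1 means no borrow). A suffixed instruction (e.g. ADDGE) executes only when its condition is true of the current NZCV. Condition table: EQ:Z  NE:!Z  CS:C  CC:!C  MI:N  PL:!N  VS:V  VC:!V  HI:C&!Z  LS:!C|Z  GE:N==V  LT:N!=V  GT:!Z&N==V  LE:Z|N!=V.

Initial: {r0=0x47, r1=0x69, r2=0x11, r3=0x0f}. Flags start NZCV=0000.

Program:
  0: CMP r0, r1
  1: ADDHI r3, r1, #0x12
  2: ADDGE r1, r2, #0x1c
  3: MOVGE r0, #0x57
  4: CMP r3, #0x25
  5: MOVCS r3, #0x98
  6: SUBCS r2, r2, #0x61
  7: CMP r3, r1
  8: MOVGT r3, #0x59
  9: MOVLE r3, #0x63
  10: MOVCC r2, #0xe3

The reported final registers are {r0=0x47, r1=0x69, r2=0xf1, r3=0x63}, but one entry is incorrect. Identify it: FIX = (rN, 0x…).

FIX = (r2, 0xe3)

0: ✓ CMP  NZCV=1000
1: · ADDHI
2: · ADDGE
3: · MOVGE
4: ✓ CMP  NZCV=1000
5: · MOVCS
6: · SUBCS
7: ✓ CMP  NZCV=1000
8: · MOVGT
9: ✓ MOVLE  r3←0x63
10: ✓ MOVCC  r2←0xe3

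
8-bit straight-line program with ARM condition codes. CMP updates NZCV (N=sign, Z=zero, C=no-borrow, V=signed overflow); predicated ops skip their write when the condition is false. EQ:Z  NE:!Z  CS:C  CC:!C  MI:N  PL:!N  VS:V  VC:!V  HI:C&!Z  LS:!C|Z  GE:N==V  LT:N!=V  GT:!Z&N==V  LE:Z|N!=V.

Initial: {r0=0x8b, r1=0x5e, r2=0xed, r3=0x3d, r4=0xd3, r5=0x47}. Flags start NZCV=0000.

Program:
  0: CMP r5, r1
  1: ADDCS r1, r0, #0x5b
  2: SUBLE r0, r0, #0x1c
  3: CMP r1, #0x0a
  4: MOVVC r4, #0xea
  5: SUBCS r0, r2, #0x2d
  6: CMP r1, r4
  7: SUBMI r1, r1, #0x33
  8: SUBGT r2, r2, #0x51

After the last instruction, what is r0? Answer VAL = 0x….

VAL = 0xc0

[0] flags=1000 → (cmp)
[1] flags=1000 CS?F → skip
[2] flags=1000 LE?T → r0=0x6f
[3] flags=0010 → (cmp)
[4] flags=0010 VC?T → r4=0xea
[5] flags=0010 CS?T → r0=0xc0
[6] flags=0000 → (cmp)
[7] flags=0000 MI?F → skip
[8] flags=0000 GT?T → r2=0x9c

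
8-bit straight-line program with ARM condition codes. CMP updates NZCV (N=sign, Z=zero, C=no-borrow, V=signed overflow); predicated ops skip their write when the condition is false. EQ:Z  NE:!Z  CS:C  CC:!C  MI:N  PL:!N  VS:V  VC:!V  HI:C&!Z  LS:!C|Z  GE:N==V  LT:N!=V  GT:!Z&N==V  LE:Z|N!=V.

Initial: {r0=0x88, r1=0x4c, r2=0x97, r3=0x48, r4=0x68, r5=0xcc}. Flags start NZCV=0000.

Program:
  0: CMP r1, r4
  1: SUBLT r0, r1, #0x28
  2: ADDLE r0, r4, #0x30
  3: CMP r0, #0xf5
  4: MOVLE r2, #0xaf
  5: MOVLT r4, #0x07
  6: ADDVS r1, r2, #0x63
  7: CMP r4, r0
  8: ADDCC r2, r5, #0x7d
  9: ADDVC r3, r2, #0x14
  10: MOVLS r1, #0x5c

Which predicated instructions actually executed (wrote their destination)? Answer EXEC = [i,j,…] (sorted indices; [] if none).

[0] flags=1000 → (cmp)
[1] flags=1000 LT?T → r0=0x24
[2] flags=1000 LE?T → r0=0x98
[3] flags=1000 → (cmp)
[4] flags=1000 LE?T → r2=0xaf
[5] flags=1000 LT?T → r4=0x07
[6] flags=1000 VS?F → skip
[7] flags=0000 → (cmp)
[8] flags=0000 CC?T → r2=0x49
[9] flags=0000 VC?T → r3=0x5d
[10] flags=0000 LS?T → r1=0x5c

EXEC = [1,2,4,5,8,9,10]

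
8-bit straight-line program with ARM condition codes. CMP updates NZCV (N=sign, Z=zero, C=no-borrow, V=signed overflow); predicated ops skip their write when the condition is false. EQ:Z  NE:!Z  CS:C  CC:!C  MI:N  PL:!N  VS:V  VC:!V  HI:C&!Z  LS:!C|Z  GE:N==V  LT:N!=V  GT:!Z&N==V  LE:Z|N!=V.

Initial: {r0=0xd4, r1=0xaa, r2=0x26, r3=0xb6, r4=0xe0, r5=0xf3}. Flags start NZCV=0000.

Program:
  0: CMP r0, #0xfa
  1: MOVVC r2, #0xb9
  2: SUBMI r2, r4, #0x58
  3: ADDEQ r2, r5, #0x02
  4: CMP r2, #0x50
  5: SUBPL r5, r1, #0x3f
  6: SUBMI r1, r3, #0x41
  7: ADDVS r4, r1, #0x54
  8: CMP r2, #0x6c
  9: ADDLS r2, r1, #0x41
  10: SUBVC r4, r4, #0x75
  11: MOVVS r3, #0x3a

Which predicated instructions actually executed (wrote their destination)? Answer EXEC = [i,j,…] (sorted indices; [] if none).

[0] flags=1000 → (cmp)
[1] flags=1000 VC?T → r2=0xb9
[2] flags=1000 MI?T → r2=0x88
[3] flags=1000 EQ?F → skip
[4] flags=0011 → (cmp)
[5] flags=0011 PL?T → r5=0x6b
[6] flags=0011 MI?F → skip
[7] flags=0011 VS?T → r4=0xfe
[8] flags=0011 → (cmp)
[9] flags=0011 LS?F → skip
[10] flags=0011 VC?F → skip
[11] flags=0011 VS?T → r3=0x3a

EXEC = [1,2,5,7,11]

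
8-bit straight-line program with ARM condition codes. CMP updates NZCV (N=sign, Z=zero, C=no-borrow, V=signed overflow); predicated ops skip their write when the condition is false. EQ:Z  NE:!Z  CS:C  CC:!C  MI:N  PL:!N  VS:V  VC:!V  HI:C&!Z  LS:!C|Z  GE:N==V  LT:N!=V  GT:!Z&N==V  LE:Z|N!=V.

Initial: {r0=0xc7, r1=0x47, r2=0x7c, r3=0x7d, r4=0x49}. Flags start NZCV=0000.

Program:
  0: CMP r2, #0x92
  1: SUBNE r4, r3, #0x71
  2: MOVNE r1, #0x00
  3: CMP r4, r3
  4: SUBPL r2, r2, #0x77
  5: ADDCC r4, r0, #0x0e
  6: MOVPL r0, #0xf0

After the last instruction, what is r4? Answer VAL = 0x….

0: ✓ CMP  NZCV=1001
1: ✓ SUBNE  r4←0x0c
2: ✓ MOVNE  r1←0x00
3: ✓ CMP  NZCV=1000
4: · SUBPL
5: ✓ ADDCC  r4←0xd5
6: · MOVPL

VAL = 0xd5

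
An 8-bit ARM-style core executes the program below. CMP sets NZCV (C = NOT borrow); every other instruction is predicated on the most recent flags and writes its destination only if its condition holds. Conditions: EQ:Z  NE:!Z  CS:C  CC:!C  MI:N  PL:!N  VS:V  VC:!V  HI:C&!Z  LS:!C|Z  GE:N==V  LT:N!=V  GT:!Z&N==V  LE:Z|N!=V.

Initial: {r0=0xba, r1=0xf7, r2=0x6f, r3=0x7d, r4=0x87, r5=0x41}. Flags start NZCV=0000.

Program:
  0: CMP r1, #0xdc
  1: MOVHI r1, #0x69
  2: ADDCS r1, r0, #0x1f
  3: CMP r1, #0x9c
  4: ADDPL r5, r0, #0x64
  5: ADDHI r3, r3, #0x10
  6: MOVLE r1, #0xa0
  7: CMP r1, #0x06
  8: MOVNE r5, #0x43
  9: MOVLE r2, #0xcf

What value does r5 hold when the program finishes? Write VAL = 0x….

VAL = 0x43

[0] flags=0010 → (cmp)
[1] flags=0010 HI?T → r1=0x69
[2] flags=0010 CS?T → r1=0xd9
[3] flags=0010 → (cmp)
[4] flags=0010 PL?T → r5=0x1e
[5] flags=0010 HI?T → r3=0x8d
[6] flags=0010 LE?F → skip
[7] flags=1010 → (cmp)
[8] flags=1010 NE?T → r5=0x43
[9] flags=1010 LE?T → r2=0xcf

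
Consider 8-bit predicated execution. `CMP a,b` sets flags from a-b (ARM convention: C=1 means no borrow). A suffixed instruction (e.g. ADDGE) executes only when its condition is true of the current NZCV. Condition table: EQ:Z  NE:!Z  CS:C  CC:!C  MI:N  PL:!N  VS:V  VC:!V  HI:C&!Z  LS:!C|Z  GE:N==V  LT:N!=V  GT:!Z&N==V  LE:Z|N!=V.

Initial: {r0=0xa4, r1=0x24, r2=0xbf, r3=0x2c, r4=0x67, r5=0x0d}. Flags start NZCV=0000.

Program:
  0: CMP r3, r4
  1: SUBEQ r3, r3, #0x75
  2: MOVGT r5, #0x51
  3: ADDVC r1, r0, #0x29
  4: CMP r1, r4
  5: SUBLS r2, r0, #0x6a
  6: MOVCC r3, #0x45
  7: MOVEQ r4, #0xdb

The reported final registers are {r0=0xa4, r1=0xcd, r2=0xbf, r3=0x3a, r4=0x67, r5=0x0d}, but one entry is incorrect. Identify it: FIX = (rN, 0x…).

0: ✓ CMP  NZCV=1000
1: · SUBEQ
2: · MOVGT
3: ✓ ADDVC  r1←0xcd
4: ✓ CMP  NZCV=0011
5: · SUBLS
6: · MOVCC
7: · MOVEQ

FIX = (r3, 0x2c)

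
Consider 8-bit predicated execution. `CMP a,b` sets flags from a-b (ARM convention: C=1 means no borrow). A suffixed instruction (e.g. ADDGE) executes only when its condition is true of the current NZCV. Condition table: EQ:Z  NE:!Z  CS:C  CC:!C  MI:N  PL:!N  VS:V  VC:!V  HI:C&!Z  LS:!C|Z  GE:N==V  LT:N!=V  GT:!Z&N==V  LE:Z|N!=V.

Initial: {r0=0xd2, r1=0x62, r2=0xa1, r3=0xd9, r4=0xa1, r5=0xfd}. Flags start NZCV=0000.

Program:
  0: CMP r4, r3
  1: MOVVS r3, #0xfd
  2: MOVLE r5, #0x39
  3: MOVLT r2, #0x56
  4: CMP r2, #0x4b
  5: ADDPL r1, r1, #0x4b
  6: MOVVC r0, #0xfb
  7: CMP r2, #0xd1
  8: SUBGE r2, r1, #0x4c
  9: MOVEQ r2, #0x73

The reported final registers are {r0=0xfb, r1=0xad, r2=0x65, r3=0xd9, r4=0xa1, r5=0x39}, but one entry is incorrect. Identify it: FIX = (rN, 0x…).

0: ✓ CMP  NZCV=1000
1: · MOVVS
2: ✓ MOVLE  r5←0x39
3: ✓ MOVLT  r2←0x56
4: ✓ CMP  NZCV=0010
5: ✓ ADDPL  r1←0xad
6: ✓ MOVVC  r0←0xfb
7: ✓ CMP  NZCV=1001
8: ✓ SUBGE  r2←0x61
9: · MOVEQ

FIX = (r2, 0x61)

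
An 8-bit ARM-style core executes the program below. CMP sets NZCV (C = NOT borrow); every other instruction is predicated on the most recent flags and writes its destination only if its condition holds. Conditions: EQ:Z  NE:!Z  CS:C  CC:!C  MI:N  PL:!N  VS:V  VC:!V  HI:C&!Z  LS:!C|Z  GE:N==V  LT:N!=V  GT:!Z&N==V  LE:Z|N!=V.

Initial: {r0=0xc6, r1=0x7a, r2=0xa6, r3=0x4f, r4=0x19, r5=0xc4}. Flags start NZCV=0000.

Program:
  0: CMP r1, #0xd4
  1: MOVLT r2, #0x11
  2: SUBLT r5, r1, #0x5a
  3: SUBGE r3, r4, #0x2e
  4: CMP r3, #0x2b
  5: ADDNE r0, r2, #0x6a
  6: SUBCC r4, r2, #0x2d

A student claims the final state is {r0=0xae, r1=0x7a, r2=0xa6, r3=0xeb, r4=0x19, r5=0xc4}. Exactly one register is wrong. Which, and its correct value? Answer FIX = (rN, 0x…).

0: ✓ CMP  NZCV=1001
1: · MOVLT
2: · SUBLT
3: ✓ SUBGE  r3←0xeb
4: ✓ CMP  NZCV=1010
5: ✓ ADDNE  r0←0x10
6: · SUBCC

FIX = (r0, 0x10)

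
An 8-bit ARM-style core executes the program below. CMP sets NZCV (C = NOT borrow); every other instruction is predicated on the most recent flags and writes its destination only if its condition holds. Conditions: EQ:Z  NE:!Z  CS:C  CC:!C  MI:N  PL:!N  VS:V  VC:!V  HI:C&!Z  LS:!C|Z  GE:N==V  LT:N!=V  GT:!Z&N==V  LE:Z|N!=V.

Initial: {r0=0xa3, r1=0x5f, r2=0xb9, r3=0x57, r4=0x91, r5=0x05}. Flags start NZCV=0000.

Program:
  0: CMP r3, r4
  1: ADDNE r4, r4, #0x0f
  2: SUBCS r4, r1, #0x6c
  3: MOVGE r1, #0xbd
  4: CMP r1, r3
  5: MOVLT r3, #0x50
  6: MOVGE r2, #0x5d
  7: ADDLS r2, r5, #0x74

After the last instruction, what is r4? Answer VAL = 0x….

VAL = 0xa0

[0] flags=1001 → (cmp)
[1] flags=1001 NE?T → r4=0xa0
[2] flags=1001 CS?F → skip
[3] flags=1001 GE?T → r1=0xbd
[4] flags=0011 → (cmp)
[5] flags=0011 LT?T → r3=0x50
[6] flags=0011 GE?F → skip
[7] flags=0011 LS?F → skip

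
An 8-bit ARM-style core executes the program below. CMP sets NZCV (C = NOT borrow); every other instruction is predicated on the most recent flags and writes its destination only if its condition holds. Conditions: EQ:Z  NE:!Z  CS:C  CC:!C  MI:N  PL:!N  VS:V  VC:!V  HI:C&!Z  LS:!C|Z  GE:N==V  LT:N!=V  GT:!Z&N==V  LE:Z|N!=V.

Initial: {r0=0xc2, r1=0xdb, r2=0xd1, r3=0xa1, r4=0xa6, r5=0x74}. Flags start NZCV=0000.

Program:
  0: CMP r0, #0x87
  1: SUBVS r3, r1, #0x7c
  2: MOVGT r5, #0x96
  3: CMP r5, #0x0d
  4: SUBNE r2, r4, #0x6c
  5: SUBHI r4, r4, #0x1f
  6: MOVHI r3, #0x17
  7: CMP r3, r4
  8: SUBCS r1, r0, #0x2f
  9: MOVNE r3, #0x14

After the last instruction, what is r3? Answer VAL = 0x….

[0] flags=0010 → (cmp)
[1] flags=0010 VS?F → skip
[2] flags=0010 GT?T → r5=0x96
[3] flags=1010 → (cmp)
[4] flags=1010 NE?T → r2=0x3a
[5] flags=1010 HI?T → r4=0x87
[6] flags=1010 HI?T → r3=0x17
[7] flags=1001 → (cmp)
[8] flags=1001 CS?F → skip
[9] flags=1001 NE?T → r3=0x14

VAL = 0x14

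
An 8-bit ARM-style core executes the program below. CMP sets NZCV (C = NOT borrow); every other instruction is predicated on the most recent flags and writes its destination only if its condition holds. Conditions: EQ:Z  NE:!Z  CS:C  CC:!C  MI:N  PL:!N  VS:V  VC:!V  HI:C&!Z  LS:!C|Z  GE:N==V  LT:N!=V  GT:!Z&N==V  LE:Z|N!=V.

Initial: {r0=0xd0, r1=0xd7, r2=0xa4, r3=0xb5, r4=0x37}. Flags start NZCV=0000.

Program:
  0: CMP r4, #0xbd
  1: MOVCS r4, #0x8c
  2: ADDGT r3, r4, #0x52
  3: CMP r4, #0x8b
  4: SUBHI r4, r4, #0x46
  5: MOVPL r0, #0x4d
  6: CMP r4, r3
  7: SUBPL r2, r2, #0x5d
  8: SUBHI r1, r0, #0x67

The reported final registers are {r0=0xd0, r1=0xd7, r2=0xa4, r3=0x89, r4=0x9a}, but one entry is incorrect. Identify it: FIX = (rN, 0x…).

0: ✓ CMP  NZCV=0000
1: · MOVCS
2: ✓ ADDGT  r3←0x89
3: ✓ CMP  NZCV=1001
4: · SUBHI
5: · MOVPL
6: ✓ CMP  NZCV=1001
7: · SUBPL
8: · SUBHI

FIX = (r4, 0x37)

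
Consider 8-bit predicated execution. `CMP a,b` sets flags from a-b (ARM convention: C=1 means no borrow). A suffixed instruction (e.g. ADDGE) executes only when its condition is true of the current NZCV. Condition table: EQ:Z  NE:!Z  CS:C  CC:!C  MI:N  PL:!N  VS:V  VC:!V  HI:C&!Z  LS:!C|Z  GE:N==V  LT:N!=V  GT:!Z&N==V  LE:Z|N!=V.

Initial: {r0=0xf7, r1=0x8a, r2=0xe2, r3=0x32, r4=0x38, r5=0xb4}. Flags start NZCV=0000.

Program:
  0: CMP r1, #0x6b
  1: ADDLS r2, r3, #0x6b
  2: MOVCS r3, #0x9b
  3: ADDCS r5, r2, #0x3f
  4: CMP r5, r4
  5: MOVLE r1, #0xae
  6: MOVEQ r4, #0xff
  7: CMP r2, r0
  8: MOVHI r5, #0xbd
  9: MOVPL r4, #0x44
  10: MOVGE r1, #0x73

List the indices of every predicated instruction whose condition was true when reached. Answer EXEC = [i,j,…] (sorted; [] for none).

EXEC = [2,3,5]

0: ✓ CMP  NZCV=0011
1: · ADDLS
2: ✓ MOVCS  r3←0x9b
3: ✓ ADDCS  r5←0x21
4: ✓ CMP  NZCV=1000
5: ✓ MOVLE  r1←0xae
6: · MOVEQ
7: ✓ CMP  NZCV=1000
8: · MOVHI
9: · MOVPL
10: · MOVGE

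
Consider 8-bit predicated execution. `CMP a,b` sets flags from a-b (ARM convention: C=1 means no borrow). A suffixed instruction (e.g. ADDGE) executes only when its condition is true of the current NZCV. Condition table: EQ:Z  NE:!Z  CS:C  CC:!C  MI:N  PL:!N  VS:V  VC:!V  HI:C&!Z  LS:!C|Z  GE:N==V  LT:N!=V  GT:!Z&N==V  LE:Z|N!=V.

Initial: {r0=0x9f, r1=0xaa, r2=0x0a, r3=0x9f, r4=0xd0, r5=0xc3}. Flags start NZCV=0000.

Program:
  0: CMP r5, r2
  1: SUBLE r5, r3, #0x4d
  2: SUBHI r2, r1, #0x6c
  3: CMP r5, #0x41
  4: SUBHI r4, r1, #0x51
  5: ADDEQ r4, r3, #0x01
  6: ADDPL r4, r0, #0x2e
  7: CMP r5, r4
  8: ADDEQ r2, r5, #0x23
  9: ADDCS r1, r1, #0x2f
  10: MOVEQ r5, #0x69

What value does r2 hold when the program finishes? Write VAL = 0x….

0: ✓ CMP  NZCV=1010
1: ✓ SUBLE  r5←0x52
2: ✓ SUBHI  r2←0x3e
3: ✓ CMP  NZCV=0010
4: ✓ SUBHI  r4←0x59
5: · ADDEQ
6: ✓ ADDPL  r4←0xcd
7: ✓ CMP  NZCV=1001
8: · ADDEQ
9: · ADDCS
10: · MOVEQ

VAL = 0x3e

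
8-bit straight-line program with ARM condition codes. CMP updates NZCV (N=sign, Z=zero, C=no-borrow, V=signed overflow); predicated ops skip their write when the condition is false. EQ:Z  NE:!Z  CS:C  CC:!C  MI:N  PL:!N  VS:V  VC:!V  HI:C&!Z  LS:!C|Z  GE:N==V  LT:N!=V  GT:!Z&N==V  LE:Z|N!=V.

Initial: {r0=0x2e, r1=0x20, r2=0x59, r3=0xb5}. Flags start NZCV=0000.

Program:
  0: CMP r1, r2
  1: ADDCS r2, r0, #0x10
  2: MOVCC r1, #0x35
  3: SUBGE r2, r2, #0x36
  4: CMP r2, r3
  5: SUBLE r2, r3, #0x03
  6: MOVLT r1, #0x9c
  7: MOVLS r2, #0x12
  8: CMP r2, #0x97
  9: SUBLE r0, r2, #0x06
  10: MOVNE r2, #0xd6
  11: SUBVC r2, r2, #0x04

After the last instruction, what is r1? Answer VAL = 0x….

VAL = 0x35

[0] flags=1000 → (cmp)
[1] flags=1000 CS?F → skip
[2] flags=1000 CC?T → r1=0x35
[3] flags=1000 GE?F → skip
[4] flags=1001 → (cmp)
[5] flags=1001 LE?F → skip
[6] flags=1001 LT?F → skip
[7] flags=1001 LS?T → r2=0x12
[8] flags=0000 → (cmp)
[9] flags=0000 LE?F → skip
[10] flags=0000 NE?T → r2=0xd6
[11] flags=0000 VC?T → r2=0xd2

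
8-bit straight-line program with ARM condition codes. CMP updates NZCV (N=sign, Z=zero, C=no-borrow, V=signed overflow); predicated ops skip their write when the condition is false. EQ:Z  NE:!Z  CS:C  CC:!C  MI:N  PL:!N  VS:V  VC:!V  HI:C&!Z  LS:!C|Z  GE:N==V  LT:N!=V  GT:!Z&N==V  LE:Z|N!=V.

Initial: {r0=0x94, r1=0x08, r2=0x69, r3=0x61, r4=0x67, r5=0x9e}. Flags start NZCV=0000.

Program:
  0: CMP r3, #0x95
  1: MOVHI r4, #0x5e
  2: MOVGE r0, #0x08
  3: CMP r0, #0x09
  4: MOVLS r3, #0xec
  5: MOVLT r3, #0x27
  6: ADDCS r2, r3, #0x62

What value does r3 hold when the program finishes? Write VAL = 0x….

VAL = 0x27

0: ✓ CMP  NZCV=1001
1: · MOVHI
2: ✓ MOVGE  r0←0x08
3: ✓ CMP  NZCV=1000
4: ✓ MOVLS  r3←0xec
5: ✓ MOVLT  r3←0x27
6: · ADDCS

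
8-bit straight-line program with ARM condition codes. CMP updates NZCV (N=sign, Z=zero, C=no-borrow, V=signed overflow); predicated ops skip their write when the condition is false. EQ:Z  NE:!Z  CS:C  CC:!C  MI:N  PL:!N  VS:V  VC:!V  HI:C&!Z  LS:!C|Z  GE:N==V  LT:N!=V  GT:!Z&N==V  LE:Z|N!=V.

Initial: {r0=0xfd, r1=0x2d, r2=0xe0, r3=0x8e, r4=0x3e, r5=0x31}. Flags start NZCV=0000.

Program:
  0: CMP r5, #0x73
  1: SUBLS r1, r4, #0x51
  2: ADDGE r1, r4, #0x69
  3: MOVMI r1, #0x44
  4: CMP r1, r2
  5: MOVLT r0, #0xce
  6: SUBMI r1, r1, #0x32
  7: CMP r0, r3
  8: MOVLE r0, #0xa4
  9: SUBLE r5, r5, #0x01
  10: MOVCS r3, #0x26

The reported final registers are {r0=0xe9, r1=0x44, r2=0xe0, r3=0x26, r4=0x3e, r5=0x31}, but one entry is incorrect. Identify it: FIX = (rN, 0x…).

[0] flags=1000 → (cmp)
[1] flags=1000 LS?T → r1=0xed
[2] flags=1000 GE?F → skip
[3] flags=1000 MI?T → r1=0x44
[4] flags=0000 → (cmp)
[5] flags=0000 LT?F → skip
[6] flags=0000 MI?F → skip
[7] flags=0010 → (cmp)
[8] flags=0010 LE?F → skip
[9] flags=0010 LE?F → skip
[10] flags=0010 CS?T → r3=0x26

FIX = (r0, 0xfd)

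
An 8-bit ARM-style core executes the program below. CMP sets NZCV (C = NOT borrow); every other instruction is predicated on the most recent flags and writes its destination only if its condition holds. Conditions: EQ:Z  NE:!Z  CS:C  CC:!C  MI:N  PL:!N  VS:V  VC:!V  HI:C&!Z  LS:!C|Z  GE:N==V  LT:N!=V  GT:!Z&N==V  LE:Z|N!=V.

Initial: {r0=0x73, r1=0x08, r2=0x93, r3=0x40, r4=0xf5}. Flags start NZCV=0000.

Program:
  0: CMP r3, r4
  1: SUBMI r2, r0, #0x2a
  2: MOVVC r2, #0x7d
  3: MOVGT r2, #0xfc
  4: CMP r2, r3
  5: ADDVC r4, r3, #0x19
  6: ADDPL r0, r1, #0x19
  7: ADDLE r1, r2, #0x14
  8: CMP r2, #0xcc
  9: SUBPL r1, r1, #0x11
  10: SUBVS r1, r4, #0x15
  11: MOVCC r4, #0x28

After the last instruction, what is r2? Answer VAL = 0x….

VAL = 0xfc

[0] flags=0000 → (cmp)
[1] flags=0000 MI?F → skip
[2] flags=0000 VC?T → r2=0x7d
[3] flags=0000 GT?T → r2=0xfc
[4] flags=1010 → (cmp)
[5] flags=1010 VC?T → r4=0x59
[6] flags=1010 PL?F → skip
[7] flags=1010 LE?T → r1=0x10
[8] flags=0010 → (cmp)
[9] flags=0010 PL?T → r1=0xff
[10] flags=0010 VS?F → skip
[11] flags=0010 CC?F → skip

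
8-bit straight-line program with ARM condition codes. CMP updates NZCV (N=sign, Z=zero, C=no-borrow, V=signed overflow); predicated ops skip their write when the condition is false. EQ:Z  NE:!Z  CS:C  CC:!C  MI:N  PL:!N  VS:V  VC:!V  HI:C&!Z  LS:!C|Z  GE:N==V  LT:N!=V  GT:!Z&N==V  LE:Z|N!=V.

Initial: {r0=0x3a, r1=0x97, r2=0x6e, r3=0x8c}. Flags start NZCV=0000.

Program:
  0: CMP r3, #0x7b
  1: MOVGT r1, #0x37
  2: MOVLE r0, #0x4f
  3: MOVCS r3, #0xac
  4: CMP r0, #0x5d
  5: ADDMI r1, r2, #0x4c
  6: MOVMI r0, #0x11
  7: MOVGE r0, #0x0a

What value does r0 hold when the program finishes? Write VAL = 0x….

VAL = 0x11

[0] flags=0011 → (cmp)
[1] flags=0011 GT?F → skip
[2] flags=0011 LE?T → r0=0x4f
[3] flags=0011 CS?T → r3=0xac
[4] flags=1000 → (cmp)
[5] flags=1000 MI?T → r1=0xba
[6] flags=1000 MI?T → r0=0x11
[7] flags=1000 GE?F → skip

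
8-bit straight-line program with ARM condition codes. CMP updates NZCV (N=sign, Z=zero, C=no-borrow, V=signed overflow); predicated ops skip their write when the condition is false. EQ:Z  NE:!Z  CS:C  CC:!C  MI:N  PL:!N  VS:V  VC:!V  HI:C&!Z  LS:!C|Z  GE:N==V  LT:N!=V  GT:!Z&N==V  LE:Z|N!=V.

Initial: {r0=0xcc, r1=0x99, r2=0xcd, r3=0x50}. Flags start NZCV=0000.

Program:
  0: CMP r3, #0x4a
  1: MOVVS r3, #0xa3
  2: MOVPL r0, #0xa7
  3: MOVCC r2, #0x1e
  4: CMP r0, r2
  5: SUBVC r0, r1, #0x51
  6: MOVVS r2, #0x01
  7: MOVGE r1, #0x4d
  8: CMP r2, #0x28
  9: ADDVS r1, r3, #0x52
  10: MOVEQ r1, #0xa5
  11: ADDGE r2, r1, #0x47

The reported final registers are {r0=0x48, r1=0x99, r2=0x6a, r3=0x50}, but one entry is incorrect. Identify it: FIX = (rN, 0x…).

FIX = (r2, 0xcd)

[0] flags=0010 → (cmp)
[1] flags=0010 VS?F → skip
[2] flags=0010 PL?T → r0=0xa7
[3] flags=0010 CC?F → skip
[4] flags=1000 → (cmp)
[5] flags=1000 VC?T → r0=0x48
[6] flags=1000 VS?F → skip
[7] flags=1000 GE?F → skip
[8] flags=1010 → (cmp)
[9] flags=1010 VS?F → skip
[10] flags=1010 EQ?F → skip
[11] flags=1010 GE?F → skip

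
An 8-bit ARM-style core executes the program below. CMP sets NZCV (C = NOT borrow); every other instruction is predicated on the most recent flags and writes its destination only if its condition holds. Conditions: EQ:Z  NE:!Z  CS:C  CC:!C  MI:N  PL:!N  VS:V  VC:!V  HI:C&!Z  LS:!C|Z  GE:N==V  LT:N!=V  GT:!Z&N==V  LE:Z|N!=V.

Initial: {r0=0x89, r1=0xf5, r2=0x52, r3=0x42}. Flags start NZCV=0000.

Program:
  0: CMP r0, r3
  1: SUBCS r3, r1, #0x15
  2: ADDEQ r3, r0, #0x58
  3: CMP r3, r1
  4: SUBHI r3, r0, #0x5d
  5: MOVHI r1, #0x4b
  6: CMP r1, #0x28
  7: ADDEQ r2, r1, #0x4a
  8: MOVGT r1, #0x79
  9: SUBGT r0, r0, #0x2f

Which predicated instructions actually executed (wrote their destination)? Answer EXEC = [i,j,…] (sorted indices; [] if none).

[0] flags=0011 → (cmp)
[1] flags=0011 CS?T → r3=0xe0
[2] flags=0011 EQ?F → skip
[3] flags=1000 → (cmp)
[4] flags=1000 HI?F → skip
[5] flags=1000 HI?F → skip
[6] flags=1010 → (cmp)
[7] flags=1010 EQ?F → skip
[8] flags=1010 GT?F → skip
[9] flags=1010 GT?F → skip

EXEC = [1]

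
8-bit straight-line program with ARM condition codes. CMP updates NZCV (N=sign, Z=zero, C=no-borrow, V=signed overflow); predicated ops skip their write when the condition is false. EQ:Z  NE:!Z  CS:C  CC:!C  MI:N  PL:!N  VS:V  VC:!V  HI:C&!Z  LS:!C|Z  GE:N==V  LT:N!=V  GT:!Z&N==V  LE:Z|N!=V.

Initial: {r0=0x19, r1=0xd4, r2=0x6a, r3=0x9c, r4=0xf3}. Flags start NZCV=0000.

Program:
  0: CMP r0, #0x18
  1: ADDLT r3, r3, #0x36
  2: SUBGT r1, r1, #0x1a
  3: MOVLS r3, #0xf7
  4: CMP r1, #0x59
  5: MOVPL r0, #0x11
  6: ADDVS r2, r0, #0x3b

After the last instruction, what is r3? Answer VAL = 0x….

0: ✓ CMP  NZCV=0010
1: · ADDLT
2: ✓ SUBGT  r1←0xba
3: · MOVLS
4: ✓ CMP  NZCV=0011
5: ✓ MOVPL  r0←0x11
6: ✓ ADDVS  r2←0x4c

VAL = 0x9c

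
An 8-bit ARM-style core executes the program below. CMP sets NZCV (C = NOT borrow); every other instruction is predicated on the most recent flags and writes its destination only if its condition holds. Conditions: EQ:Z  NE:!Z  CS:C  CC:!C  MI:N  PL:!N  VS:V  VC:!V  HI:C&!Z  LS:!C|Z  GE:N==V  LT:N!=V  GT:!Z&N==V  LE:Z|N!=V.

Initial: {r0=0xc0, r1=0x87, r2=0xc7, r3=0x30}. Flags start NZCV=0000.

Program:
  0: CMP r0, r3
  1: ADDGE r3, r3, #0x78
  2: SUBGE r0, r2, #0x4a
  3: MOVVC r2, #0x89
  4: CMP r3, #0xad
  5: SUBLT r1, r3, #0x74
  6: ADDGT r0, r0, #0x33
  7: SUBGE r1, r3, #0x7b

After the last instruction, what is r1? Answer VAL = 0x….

VAL = 0xb5

[0] flags=1010 → (cmp)
[1] flags=1010 GE?F → skip
[2] flags=1010 GE?F → skip
[3] flags=1010 VC?T → r2=0x89
[4] flags=1001 → (cmp)
[5] flags=1001 LT?F → skip
[6] flags=1001 GT?T → r0=0xf3
[7] flags=1001 GE?T → r1=0xb5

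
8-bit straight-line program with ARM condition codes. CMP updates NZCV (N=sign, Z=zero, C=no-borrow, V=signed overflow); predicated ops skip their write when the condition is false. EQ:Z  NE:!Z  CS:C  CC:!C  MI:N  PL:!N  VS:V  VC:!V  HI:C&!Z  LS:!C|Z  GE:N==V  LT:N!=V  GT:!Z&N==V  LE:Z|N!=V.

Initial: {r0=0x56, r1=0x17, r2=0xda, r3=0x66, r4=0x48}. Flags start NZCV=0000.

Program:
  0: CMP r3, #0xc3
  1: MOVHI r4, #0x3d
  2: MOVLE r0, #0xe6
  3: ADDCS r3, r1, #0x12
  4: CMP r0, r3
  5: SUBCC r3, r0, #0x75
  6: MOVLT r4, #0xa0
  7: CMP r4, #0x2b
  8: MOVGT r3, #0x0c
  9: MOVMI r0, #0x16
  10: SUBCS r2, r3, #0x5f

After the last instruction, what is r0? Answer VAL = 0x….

[0] flags=1001 → (cmp)
[1] flags=1001 HI?F → skip
[2] flags=1001 LE?F → skip
[3] flags=1001 CS?F → skip
[4] flags=1000 → (cmp)
[5] flags=1000 CC?T → r3=0xe1
[6] flags=1000 LT?T → r4=0xa0
[7] flags=0011 → (cmp)
[8] flags=0011 GT?F → skip
[9] flags=0011 MI?F → skip
[10] flags=0011 CS?T → r2=0x82

VAL = 0x56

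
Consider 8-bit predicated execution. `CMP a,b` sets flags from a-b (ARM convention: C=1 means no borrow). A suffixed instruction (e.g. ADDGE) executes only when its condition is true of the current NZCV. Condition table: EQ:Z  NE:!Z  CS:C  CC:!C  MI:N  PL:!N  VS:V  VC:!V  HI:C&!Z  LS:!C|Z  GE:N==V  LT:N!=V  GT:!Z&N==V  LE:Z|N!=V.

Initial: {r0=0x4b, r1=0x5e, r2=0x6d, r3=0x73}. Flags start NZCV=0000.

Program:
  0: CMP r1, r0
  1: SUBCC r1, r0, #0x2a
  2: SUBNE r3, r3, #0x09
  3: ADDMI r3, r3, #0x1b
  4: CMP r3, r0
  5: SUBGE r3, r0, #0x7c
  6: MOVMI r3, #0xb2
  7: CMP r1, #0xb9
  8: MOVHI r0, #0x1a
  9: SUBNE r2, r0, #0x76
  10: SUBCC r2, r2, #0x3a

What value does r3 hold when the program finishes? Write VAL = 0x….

VAL = 0xcf

[0] flags=0010 → (cmp)
[1] flags=0010 CC?F → skip
[2] flags=0010 NE?T → r3=0x6a
[3] flags=0010 MI?F → skip
[4] flags=0010 → (cmp)
[5] flags=0010 GE?T → r3=0xcf
[6] flags=0010 MI?F → skip
[7] flags=1001 → (cmp)
[8] flags=1001 HI?F → skip
[9] flags=1001 NE?T → r2=0xd5
[10] flags=1001 CC?T → r2=0x9b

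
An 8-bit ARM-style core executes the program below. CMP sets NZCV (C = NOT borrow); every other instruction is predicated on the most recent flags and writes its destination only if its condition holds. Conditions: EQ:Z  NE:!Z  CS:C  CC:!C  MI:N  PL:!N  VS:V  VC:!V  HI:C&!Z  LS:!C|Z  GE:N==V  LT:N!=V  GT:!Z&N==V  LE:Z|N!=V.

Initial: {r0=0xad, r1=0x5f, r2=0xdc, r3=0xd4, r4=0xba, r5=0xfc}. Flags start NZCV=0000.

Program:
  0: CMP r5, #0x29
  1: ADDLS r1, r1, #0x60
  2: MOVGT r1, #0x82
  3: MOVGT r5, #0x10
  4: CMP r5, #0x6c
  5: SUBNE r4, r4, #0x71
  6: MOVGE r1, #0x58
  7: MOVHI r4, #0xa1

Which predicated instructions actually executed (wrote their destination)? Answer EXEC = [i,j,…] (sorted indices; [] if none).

EXEC = [5,7]

0: ✓ CMP  NZCV=1010
1: · ADDLS
2: · MOVGT
3: · MOVGT
4: ✓ CMP  NZCV=1010
5: ✓ SUBNE  r4←0x49
6: · MOVGE
7: ✓ MOVHI  r4←0xa1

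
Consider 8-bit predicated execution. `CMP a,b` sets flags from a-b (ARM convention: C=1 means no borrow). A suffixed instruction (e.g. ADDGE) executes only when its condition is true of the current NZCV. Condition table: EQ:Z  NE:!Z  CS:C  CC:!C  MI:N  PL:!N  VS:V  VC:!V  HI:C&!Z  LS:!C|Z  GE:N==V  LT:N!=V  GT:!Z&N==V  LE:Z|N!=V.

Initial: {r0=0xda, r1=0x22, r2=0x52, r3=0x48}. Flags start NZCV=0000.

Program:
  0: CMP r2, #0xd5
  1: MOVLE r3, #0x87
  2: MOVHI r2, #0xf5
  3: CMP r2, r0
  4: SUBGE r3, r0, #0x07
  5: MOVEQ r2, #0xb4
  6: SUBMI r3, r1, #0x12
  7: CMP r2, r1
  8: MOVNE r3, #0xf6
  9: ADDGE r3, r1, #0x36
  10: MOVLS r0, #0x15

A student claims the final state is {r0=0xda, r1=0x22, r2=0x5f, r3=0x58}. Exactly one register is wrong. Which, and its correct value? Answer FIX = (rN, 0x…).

0: ✓ CMP  NZCV=0000
1: · MOVLE
2: · MOVHI
3: ✓ CMP  NZCV=0000
4: ✓ SUBGE  r3←0xd3
5: · MOVEQ
6: · SUBMI
7: ✓ CMP  NZCV=0010
8: ✓ MOVNE  r3←0xf6
9: ✓ ADDGE  r3←0x58
10: · MOVLS

FIX = (r2, 0x52)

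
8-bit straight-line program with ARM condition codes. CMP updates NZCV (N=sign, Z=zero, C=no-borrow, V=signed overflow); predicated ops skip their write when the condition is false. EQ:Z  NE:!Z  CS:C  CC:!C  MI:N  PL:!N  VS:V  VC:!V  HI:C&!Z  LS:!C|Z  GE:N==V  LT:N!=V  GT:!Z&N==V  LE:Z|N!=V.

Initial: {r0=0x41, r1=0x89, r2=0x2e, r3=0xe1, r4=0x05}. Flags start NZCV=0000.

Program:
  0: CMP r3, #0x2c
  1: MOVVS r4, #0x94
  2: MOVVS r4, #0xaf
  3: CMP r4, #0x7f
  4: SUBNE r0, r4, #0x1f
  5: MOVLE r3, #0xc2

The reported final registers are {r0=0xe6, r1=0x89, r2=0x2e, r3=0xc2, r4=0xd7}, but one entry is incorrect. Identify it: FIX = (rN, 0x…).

FIX = (r4, 0x05)

0: ✓ CMP  NZCV=1010
1: · MOVVS
2: · MOVVS
3: ✓ CMP  NZCV=1000
4: ✓ SUBNE  r0←0xe6
5: ✓ MOVLE  r3←0xc2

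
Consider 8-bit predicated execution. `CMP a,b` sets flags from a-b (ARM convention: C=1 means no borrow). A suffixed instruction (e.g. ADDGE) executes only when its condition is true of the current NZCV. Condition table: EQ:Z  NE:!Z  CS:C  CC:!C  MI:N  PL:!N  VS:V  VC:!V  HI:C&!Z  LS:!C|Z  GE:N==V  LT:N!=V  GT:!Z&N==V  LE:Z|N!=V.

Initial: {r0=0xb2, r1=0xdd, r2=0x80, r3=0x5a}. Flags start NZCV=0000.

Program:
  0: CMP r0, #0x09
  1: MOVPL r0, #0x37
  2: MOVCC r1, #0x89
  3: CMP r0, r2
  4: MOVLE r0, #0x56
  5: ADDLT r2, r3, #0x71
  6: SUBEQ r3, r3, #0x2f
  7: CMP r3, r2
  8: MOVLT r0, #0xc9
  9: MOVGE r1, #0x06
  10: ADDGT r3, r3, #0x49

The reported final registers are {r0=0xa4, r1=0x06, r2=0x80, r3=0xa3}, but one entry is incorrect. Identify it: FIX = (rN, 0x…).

[0] flags=1010 → (cmp)
[1] flags=1010 PL?F → skip
[2] flags=1010 CC?F → skip
[3] flags=0010 → (cmp)
[4] flags=0010 LE?F → skip
[5] flags=0010 LT?F → skip
[6] flags=0010 EQ?F → skip
[7] flags=1001 → (cmp)
[8] flags=1001 LT?F → skip
[9] flags=1001 GE?T → r1=0x06
[10] flags=1001 GT?T → r3=0xa3

FIX = (r0, 0xb2)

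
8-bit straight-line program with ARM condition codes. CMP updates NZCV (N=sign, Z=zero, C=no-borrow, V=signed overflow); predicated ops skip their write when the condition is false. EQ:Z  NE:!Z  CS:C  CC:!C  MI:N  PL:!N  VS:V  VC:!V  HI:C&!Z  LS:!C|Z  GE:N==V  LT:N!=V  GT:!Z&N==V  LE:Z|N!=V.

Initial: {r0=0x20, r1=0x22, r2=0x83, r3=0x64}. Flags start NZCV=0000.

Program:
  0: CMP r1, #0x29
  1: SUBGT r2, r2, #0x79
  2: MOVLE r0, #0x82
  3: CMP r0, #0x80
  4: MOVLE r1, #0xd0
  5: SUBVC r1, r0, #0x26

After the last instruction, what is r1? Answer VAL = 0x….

VAL = 0x5c

[0] flags=1000 → (cmp)
[1] flags=1000 GT?F → skip
[2] flags=1000 LE?T → r0=0x82
[3] flags=0010 → (cmp)
[4] flags=0010 LE?F → skip
[5] flags=0010 VC?T → r1=0x5c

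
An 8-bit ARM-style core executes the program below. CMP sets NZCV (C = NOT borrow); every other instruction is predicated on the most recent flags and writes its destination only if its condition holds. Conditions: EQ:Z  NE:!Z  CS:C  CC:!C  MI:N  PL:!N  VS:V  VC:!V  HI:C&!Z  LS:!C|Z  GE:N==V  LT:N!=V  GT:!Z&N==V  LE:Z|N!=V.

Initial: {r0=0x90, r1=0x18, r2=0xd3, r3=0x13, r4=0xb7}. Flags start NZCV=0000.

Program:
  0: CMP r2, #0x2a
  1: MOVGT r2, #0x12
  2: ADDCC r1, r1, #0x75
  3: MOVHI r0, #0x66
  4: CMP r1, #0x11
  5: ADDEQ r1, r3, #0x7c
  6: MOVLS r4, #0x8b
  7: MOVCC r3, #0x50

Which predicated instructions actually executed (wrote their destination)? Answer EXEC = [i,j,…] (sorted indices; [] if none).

EXEC = [3]

[0] flags=1010 → (cmp)
[1] flags=1010 GT?F → skip
[2] flags=1010 CC?F → skip
[3] flags=1010 HI?T → r0=0x66
[4] flags=0010 → (cmp)
[5] flags=0010 EQ?F → skip
[6] flags=0010 LS?F → skip
[7] flags=0010 CC?F → skip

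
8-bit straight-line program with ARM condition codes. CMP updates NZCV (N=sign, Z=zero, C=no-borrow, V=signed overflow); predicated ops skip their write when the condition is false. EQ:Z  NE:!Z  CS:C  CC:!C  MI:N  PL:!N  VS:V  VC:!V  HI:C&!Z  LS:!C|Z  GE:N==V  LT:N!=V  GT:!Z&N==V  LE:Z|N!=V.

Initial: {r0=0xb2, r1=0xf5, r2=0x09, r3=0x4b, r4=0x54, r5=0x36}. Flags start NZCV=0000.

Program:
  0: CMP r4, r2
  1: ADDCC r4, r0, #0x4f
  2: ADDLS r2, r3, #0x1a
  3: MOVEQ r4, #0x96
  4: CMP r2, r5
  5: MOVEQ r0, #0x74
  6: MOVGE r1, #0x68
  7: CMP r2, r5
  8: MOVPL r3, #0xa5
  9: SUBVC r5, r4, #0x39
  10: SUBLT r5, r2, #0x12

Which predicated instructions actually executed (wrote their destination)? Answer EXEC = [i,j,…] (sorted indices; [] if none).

[0] flags=0010 → (cmp)
[1] flags=0010 CC?F → skip
[2] flags=0010 LS?F → skip
[3] flags=0010 EQ?F → skip
[4] flags=1000 → (cmp)
[5] flags=1000 EQ?F → skip
[6] flags=1000 GE?F → skip
[7] flags=1000 → (cmp)
[8] flags=1000 PL?F → skip
[9] flags=1000 VC?T → r5=0x1b
[10] flags=1000 LT?T → r5=0xf7

EXEC = [9,10]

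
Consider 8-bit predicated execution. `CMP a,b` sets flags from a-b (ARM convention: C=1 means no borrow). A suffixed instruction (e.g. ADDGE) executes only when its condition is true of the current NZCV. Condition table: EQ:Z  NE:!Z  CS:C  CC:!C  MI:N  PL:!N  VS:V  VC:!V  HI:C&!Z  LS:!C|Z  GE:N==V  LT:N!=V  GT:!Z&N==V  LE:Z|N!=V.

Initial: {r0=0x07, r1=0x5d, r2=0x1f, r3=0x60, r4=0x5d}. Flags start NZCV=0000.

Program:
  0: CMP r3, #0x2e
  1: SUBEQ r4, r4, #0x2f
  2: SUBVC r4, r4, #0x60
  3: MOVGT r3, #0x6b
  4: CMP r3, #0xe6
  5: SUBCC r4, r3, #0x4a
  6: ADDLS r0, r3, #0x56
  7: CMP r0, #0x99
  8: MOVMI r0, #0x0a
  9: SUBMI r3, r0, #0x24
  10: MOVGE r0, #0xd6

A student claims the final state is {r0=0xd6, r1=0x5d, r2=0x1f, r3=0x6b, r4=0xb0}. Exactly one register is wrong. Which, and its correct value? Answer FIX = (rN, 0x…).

FIX = (r4, 0x21)

[0] flags=0010 → (cmp)
[1] flags=0010 EQ?F → skip
[2] flags=0010 VC?T → r4=0xfd
[3] flags=0010 GT?T → r3=0x6b
[4] flags=1001 → (cmp)
[5] flags=1001 CC?T → r4=0x21
[6] flags=1001 LS?T → r0=0xc1
[7] flags=0010 → (cmp)
[8] flags=0010 MI?F → skip
[9] flags=0010 MI?F → skip
[10] flags=0010 GE?T → r0=0xd6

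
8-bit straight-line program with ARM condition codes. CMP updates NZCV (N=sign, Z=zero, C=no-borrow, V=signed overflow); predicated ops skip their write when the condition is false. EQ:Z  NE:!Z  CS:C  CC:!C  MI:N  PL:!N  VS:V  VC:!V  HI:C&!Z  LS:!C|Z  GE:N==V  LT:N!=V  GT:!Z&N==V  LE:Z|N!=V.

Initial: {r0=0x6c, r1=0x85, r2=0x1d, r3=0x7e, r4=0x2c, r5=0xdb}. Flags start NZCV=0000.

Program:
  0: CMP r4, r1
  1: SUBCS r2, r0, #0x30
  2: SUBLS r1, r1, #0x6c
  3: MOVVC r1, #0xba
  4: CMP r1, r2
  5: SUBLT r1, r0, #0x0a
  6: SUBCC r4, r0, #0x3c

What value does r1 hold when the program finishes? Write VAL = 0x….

VAL = 0x62

[0] flags=1001 → (cmp)
[1] flags=1001 CS?F → skip
[2] flags=1001 LS?T → r1=0x19
[3] flags=1001 VC?F → skip
[4] flags=1000 → (cmp)
[5] flags=1000 LT?T → r1=0x62
[6] flags=1000 CC?T → r4=0x30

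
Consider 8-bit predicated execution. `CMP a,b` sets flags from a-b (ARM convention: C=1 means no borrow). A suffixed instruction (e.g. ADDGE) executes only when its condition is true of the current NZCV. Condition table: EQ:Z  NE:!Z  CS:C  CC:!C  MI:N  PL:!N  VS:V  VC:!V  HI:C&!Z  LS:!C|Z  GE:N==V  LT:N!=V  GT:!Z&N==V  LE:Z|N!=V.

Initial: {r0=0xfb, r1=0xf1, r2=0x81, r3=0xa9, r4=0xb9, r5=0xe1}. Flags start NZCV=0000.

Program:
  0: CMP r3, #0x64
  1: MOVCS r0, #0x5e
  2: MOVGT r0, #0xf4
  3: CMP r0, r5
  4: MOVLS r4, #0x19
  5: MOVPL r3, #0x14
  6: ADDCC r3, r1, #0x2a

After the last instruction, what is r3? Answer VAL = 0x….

[0] flags=0011 → (cmp)
[1] flags=0011 CS?T → r0=0x5e
[2] flags=0011 GT?F → skip
[3] flags=0000 → (cmp)
[4] flags=0000 LS?T → r4=0x19
[5] flags=0000 PL?T → r3=0x14
[6] flags=0000 CC?T → r3=0x1b

VAL = 0x1b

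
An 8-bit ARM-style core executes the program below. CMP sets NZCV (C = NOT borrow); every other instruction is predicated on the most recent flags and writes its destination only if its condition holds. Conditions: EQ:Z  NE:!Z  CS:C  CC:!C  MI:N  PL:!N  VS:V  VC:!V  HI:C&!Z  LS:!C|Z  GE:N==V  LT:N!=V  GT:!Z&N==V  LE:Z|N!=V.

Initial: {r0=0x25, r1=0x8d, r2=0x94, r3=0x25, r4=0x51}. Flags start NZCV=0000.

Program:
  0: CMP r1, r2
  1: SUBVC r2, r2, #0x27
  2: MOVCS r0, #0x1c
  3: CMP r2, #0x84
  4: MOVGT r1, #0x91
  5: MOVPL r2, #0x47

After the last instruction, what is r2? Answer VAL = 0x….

VAL = 0x6d

[0] flags=1000 → (cmp)
[1] flags=1000 VC?T → r2=0x6d
[2] flags=1000 CS?F → skip
[3] flags=1001 → (cmp)
[4] flags=1001 GT?T → r1=0x91
[5] flags=1001 PL?F → skip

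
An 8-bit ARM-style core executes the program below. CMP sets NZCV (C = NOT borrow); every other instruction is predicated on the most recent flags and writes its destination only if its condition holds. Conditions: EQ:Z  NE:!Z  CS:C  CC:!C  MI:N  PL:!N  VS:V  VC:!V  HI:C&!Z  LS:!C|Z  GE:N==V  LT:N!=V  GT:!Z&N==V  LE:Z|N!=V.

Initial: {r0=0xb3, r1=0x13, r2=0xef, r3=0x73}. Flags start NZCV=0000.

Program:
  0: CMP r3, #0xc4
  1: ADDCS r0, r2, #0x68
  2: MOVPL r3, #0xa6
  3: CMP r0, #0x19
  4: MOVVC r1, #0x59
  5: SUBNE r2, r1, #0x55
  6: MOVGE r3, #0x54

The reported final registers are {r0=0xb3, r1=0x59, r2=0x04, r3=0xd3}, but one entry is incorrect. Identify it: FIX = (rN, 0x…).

FIX = (r3, 0x73)

[0] flags=1001 → (cmp)
[1] flags=1001 CS?F → skip
[2] flags=1001 PL?F → skip
[3] flags=1010 → (cmp)
[4] flags=1010 VC?T → r1=0x59
[5] flags=1010 NE?T → r2=0x04
[6] flags=1010 GE?F → skip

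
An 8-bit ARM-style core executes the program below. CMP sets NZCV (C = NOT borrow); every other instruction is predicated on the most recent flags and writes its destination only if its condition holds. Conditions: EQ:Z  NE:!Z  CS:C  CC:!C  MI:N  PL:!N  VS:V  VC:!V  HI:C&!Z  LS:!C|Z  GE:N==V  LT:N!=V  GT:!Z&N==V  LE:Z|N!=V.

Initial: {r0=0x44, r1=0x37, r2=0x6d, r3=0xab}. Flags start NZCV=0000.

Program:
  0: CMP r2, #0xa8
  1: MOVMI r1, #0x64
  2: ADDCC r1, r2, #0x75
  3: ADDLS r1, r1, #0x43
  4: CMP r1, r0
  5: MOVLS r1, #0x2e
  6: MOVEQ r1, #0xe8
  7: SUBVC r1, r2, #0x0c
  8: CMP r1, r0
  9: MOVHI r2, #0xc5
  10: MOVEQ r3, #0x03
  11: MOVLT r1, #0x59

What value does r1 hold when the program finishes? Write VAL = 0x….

VAL = 0x61

0: ✓ CMP  NZCV=1001
1: ✓ MOVMI  r1←0x64
2: ✓ ADDCC  r1←0xe2
3: ✓ ADDLS  r1←0x25
4: ✓ CMP  NZCV=1000
5: ✓ MOVLS  r1←0x2e
6: · MOVEQ
7: ✓ SUBVC  r1←0x61
8: ✓ CMP  NZCV=0010
9: ✓ MOVHI  r2←0xc5
10: · MOVEQ
11: · MOVLT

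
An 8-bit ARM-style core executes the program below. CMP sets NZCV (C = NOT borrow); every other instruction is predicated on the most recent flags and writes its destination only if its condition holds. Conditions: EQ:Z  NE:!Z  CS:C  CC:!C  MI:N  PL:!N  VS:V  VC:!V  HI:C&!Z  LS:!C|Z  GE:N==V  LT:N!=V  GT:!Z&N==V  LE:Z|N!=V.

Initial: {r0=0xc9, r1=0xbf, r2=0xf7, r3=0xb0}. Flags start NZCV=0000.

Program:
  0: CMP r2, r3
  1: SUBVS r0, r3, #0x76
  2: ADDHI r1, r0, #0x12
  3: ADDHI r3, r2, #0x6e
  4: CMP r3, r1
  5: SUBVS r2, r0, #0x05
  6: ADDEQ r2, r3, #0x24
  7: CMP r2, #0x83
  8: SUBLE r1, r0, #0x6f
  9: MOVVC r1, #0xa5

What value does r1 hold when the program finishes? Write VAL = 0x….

0: ✓ CMP  NZCV=0010
1: · SUBVS
2: ✓ ADDHI  r1←0xdb
3: ✓ ADDHI  r3←0x65
4: ✓ CMP  NZCV=1001
5: ✓ SUBVS  r2←0xc4
6: · ADDEQ
7: ✓ CMP  NZCV=0010
8: · SUBLE
9: ✓ MOVVC  r1←0xa5

VAL = 0xa5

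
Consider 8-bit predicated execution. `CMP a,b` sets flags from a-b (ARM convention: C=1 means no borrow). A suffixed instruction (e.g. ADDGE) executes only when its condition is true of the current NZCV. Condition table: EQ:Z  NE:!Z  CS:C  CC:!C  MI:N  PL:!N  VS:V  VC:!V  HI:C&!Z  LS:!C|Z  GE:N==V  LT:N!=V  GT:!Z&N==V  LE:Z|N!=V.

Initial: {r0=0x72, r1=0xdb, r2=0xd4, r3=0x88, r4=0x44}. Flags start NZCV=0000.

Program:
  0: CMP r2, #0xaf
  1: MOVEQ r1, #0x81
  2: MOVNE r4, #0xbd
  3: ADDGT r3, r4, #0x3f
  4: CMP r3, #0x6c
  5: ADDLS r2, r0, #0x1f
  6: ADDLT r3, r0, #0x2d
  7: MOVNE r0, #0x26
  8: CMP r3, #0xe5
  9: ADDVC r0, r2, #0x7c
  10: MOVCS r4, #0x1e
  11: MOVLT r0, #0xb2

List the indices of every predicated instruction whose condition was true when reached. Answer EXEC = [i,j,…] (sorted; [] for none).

[0] flags=0010 → (cmp)
[1] flags=0010 EQ?F → skip
[2] flags=0010 NE?T → r4=0xbd
[3] flags=0010 GT?T → r3=0xfc
[4] flags=1010 → (cmp)
[5] flags=1010 LS?F → skip
[6] flags=1010 LT?T → r3=0x9f
[7] flags=1010 NE?T → r0=0x26
[8] flags=1000 → (cmp)
[9] flags=1000 VC?T → r0=0x50
[10] flags=1000 CS?F → skip
[11] flags=1000 LT?T → r0=0xb2

EXEC = [2,3,6,7,9,11]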